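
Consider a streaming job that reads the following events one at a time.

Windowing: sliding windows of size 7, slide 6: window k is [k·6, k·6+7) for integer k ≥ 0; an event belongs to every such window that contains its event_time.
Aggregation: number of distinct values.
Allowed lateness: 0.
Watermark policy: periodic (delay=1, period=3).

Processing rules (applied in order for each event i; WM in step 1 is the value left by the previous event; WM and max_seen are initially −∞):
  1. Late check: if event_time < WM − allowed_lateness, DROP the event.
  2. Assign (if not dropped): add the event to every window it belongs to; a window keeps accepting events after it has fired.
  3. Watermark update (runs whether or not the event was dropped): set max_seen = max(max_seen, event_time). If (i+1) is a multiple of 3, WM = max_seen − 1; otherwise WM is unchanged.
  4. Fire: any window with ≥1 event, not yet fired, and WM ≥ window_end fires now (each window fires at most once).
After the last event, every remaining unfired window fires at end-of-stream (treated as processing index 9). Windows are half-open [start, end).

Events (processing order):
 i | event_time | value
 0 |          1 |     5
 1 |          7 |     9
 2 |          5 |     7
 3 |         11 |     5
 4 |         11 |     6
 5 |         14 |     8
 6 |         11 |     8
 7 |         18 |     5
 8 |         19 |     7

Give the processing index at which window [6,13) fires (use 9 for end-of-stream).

5

i=0 t=1 v=5: → [0,7); WM=−∞
i=1 t=7 v=9: → [6,13); WM=−∞
i=2 t=5 v=7: → [0,7); WM=6
i=3 t=11 v=5: → [6,13); WM=6
i=4 t=11 v=6: → [6,13); WM=6
i=5 t=14 v=8: → [12,19); WM=13; [0,7) fires=2 [6,13) fires=3
i=6 t=11 v=8: DROP (t<13-0); WM=13
i=7 t=18 v=5: → [18,25),[12,19); WM=13
i=8 t=19 v=7: → [18,25); WM=18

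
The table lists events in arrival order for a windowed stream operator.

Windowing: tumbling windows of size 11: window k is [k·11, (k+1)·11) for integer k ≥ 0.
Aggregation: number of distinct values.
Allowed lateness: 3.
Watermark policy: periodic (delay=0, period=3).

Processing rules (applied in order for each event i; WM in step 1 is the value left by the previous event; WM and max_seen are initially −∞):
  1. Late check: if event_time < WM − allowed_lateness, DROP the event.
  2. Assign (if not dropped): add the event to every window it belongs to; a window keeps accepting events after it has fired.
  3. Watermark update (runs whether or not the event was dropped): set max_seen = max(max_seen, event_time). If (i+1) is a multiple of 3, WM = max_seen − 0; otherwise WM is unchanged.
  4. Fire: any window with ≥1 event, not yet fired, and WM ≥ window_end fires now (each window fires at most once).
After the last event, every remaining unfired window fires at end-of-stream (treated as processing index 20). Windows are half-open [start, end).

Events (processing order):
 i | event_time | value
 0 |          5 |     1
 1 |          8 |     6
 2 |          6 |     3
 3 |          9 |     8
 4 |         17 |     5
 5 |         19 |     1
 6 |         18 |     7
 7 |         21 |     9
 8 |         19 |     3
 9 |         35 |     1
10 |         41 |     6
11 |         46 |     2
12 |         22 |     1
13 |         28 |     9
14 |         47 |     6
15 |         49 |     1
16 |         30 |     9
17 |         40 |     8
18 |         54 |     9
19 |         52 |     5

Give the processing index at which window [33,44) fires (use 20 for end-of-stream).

11

i=0 t=5 v=1: → [0,11); WM=−∞
i=1 t=8 v=6: → [0,11); WM=−∞
i=2 t=6 v=3: → [0,11); WM=8
i=3 t=9 v=8: → [0,11); WM=8
i=4 t=17 v=5: → [11,22); WM=8
i=5 t=19 v=1: → [11,22); WM=19; [0,11) fires=4
i=6 t=18 v=7: → [11,22); WM=19
i=7 t=21 v=9: → [11,22); WM=19
i=8 t=19 v=3: → [11,22); WM=21
i=9 t=35 v=1: → [33,44); WM=21
i=10 t=41 v=6: → [33,44); WM=21
i=11 t=46 v=2: → [44,55); WM=46; [11,22) fires=5 [33,44) fires=2
i=12 t=22 v=1: DROP (t<46-3); WM=46
i=13 t=28 v=9: DROP (t<46-3); WM=46
i=14 t=47 v=6: → [44,55); WM=47
i=15 t=49 v=1: → [44,55); WM=47
i=16 t=30 v=9: DROP (t<47-3); WM=47
i=17 t=40 v=8: DROP (t<47-3); WM=49
i=18 t=54 v=9: → [44,55); WM=49
i=19 t=52 v=5: → [44,55); WM=49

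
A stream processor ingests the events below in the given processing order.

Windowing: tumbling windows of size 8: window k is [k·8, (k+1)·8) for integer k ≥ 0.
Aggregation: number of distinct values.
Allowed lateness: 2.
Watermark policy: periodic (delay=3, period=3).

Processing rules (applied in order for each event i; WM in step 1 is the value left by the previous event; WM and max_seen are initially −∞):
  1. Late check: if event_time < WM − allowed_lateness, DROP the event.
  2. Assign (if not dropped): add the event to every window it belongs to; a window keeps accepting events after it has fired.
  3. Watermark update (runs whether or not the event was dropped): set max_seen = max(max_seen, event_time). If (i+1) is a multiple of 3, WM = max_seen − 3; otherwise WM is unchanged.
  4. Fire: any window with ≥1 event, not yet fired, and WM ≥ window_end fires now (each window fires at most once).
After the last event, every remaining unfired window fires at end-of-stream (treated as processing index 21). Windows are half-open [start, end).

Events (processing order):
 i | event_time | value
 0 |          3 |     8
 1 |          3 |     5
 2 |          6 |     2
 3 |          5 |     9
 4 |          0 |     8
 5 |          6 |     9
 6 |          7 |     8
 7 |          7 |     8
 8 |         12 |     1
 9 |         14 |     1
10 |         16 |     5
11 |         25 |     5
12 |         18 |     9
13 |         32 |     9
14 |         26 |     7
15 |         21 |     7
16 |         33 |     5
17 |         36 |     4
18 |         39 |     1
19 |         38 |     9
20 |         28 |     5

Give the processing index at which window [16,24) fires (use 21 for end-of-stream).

14

i=0 t=3 v=8: → [0,8); WM=−∞
i=1 t=3 v=5: → [0,8); WM=−∞
i=2 t=6 v=2: → [0,8); WM=3
i=3 t=5 v=9: → [0,8); WM=3
i=4 t=0 v=8: DROP (t<3-2); WM=3
i=5 t=6 v=9: → [0,8); WM=3
i=6 t=7 v=8: → [0,8); WM=3
i=7 t=7 v=8: → [0,8); WM=3
i=8 t=12 v=1: → [8,16); WM=9; [0,8) fires=4
i=9 t=14 v=1: → [8,16); WM=9
i=10 t=16 v=5: → [16,24); WM=9
i=11 t=25 v=5: → [24,32); WM=22; [8,16) fires=1
i=12 t=18 v=9: DROP (t<22-2); WM=22
i=13 t=32 v=9: → [32,40); WM=22
i=14 t=26 v=7: → [24,32); WM=29; [16,24) fires=1
i=15 t=21 v=7: DROP (t<29-2); WM=29
i=16 t=33 v=5: → [32,40); WM=29
i=17 t=36 v=4: → [32,40); WM=33; [24,32) fires=2
i=18 t=39 v=1: → [32,40); WM=33
i=19 t=38 v=9: → [32,40); WM=33
i=20 t=28 v=5: DROP (t<33-2); WM=36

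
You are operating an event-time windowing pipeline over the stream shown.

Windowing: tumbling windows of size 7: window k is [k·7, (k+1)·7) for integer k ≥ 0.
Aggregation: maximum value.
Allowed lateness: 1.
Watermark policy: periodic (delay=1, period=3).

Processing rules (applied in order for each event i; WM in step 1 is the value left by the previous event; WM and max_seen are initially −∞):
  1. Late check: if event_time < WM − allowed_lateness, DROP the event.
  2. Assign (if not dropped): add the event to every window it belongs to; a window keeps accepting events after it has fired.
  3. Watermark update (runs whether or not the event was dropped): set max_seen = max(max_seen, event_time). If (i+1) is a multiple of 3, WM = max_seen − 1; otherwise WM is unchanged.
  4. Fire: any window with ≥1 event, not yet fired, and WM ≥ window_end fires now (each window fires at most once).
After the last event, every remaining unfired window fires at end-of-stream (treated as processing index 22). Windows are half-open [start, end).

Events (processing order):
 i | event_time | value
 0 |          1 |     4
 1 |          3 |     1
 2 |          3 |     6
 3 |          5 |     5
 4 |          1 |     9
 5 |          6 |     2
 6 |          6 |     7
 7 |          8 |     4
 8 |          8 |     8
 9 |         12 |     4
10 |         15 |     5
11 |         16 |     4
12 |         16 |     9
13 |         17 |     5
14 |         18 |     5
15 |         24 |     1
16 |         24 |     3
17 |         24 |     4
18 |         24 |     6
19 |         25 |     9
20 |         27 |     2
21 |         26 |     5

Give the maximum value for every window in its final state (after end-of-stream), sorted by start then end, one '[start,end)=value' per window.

i=0 t=1 v=4: → [0,7); WM=−∞
i=1 t=3 v=1: → [0,7); WM=−∞
i=2 t=3 v=6: → [0,7); WM=2
i=3 t=5 v=5: → [0,7); WM=2
i=4 t=1 v=9: → [0,7); WM=2
i=5 t=6 v=2: → [0,7); WM=5
i=6 t=6 v=7: → [0,7); WM=5
i=7 t=8 v=4: → [7,14); WM=5
i=8 t=8 v=8: → [7,14); WM=7; [0,7) fires=9
i=9 t=12 v=4: → [7,14); WM=7
i=10 t=15 v=5: → [14,21); WM=7
i=11 t=16 v=4: → [14,21); WM=15; [7,14) fires=8
i=12 t=16 v=9: → [14,21); WM=15
i=13 t=17 v=5: → [14,21); WM=15
i=14 t=18 v=5: → [14,21); WM=17
i=15 t=24 v=1: → [21,28); WM=17
i=16 t=24 v=3: → [21,28); WM=17
i=17 t=24 v=4: → [21,28); WM=23; [14,21) fires=9
i=18 t=24 v=6: → [21,28); WM=23
i=19 t=25 v=9: → [21,28); WM=23
i=20 t=27 v=2: → [21,28); WM=26
i=21 t=26 v=5: → [21,28); WM=26

[0,7)=9 [7,14)=8 [14,21)=9 [21,28)=9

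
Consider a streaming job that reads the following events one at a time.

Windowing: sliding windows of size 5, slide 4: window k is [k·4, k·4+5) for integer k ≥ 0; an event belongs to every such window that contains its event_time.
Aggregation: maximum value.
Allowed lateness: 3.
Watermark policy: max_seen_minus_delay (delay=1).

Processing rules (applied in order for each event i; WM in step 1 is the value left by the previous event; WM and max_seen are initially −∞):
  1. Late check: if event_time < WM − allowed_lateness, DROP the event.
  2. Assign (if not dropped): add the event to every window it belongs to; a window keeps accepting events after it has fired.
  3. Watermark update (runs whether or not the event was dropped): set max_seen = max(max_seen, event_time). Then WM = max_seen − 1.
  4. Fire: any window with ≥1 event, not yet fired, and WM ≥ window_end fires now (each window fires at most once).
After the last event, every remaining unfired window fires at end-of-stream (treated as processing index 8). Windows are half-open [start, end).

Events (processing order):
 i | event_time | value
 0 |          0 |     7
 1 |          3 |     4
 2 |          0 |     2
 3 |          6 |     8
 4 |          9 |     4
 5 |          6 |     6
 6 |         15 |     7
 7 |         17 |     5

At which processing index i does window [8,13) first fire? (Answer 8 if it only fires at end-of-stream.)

i=0 t=0 v=7: → [0,5); WM=-1
i=1 t=3 v=4: → [0,5); WM=2
i=2 t=0 v=2: → [0,5); WM=2
i=3 t=6 v=8: → [4,9); WM=5; [0,5) fires=7
i=4 t=9 v=4: → [8,13); WM=8
i=5 t=6 v=6: → [4,9); WM=8
i=6 t=15 v=7: → [12,17); WM=14; [4,9) fires=8 [8,13) fires=4
i=7 t=17 v=5: → [16,21); WM=16

6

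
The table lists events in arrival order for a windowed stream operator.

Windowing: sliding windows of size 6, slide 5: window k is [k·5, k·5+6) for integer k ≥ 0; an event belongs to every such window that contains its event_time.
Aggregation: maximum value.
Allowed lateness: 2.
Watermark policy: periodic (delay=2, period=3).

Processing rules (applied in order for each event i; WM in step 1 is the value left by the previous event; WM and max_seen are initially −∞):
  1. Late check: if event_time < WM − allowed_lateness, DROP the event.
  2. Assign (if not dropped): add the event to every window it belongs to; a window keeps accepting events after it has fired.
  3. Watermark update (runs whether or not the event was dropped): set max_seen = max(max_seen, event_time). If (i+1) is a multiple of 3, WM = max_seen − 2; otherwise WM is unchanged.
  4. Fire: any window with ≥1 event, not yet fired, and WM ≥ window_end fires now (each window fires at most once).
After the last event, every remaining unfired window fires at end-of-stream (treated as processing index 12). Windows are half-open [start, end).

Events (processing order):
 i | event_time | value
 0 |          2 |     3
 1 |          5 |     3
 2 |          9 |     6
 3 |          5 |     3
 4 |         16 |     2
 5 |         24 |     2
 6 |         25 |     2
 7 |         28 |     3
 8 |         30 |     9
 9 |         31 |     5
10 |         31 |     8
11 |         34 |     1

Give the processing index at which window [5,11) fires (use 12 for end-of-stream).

5

i=0 t=2 v=3: → [0,6); WM=−∞
i=1 t=5 v=3: → [5,11),[0,6); WM=−∞
i=2 t=9 v=6: → [5,11); WM=7; [0,6) fires=3
i=3 t=5 v=3: → [5,11),[0,6); WM=7
i=4 t=16 v=2: → [15,21); WM=7
i=5 t=24 v=2: → [20,26); WM=22; [5,11) fires=6 [15,21) fires=2
i=6 t=25 v=2: → [25,31),[20,26); WM=22
i=7 t=28 v=3: → [25,31); WM=22
i=8 t=30 v=9: → [30,36),[25,31); WM=28; [20,26) fires=2
i=9 t=31 v=5: → [30,36); WM=28
i=10 t=31 v=8: → [30,36); WM=28
i=11 t=34 v=1: → [30,36); WM=32; [25,31) fires=9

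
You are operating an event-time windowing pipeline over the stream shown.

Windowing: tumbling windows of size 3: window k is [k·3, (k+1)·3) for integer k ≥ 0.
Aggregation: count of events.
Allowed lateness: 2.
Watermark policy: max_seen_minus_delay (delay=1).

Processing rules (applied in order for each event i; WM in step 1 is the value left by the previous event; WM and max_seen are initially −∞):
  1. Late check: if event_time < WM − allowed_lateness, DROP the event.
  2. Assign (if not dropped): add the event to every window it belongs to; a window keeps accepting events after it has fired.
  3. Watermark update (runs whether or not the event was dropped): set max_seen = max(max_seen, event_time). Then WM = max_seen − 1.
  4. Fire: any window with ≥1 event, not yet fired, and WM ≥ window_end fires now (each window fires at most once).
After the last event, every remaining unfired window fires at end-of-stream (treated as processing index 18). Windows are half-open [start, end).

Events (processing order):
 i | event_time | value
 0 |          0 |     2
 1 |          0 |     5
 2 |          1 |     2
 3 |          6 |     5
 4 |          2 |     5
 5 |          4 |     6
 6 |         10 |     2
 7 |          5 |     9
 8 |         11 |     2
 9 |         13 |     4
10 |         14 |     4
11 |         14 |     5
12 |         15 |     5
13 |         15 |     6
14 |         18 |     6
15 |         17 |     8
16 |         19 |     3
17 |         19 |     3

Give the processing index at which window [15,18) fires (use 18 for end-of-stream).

16

i=0 t=0 v=2: → [0,3); WM=-1
i=1 t=0 v=5: → [0,3); WM=-1
i=2 t=1 v=2: → [0,3); WM=0
i=3 t=6 v=5: → [6,9); WM=5; [0,3) fires=3
i=4 t=2 v=5: DROP (t<5-2); WM=5
i=5 t=4 v=6: → [3,6); WM=5
i=6 t=10 v=2: → [9,12); WM=9; [3,6) fires=1 [6,9) fires=1
i=7 t=5 v=9: DROP (t<9-2); WM=9
i=8 t=11 v=2: → [9,12); WM=10
i=9 t=13 v=4: → [12,15); WM=12; [9,12) fires=2
i=10 t=14 v=4: → [12,15); WM=13
i=11 t=14 v=5: → [12,15); WM=13
i=12 t=15 v=5: → [15,18); WM=14
i=13 t=15 v=6: → [15,18); WM=14
i=14 t=18 v=6: → [18,21); WM=17; [12,15) fires=3
i=15 t=17 v=8: → [15,18); WM=17
i=16 t=19 v=3: → [18,21); WM=18; [15,18) fires=3
i=17 t=19 v=3: → [18,21); WM=18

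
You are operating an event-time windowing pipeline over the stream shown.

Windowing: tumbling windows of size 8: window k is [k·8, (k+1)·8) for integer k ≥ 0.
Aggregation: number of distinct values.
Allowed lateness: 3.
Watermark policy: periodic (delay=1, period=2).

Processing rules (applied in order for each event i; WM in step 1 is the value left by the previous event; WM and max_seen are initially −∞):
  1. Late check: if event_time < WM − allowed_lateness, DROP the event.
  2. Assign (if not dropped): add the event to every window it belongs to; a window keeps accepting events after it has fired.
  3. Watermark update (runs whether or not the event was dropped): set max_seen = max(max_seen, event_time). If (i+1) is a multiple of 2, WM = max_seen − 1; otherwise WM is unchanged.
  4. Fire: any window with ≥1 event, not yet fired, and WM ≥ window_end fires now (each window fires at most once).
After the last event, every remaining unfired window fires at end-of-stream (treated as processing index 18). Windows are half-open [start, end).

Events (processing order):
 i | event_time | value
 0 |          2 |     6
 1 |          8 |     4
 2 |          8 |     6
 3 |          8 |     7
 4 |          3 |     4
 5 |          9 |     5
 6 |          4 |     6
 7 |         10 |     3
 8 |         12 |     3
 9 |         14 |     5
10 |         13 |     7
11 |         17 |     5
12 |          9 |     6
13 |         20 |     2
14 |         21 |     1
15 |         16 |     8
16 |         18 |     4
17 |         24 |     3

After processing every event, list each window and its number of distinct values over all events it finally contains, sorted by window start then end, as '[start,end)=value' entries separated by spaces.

[0,8)=1 [8,16)=5 [16,24)=5 [24,32)=1

i=0 t=2 v=6: → [0,8); WM=−∞
i=1 t=8 v=4: → [8,16); WM=7
i=2 t=8 v=6: → [8,16); WM=7
i=3 t=8 v=7: → [8,16); WM=7
i=4 t=3 v=4: DROP (t<7-3); WM=7
i=5 t=9 v=5: → [8,16); WM=8; [0,8) fires=1
i=6 t=4 v=6: DROP (t<8-3); WM=8
i=7 t=10 v=3: → [8,16); WM=9
i=8 t=12 v=3: → [8,16); WM=9
i=9 t=14 v=5: → [8,16); WM=13
i=10 t=13 v=7: → [8,16); WM=13
i=11 t=17 v=5: → [16,24); WM=16; [8,16) fires=5
i=12 t=9 v=6: DROP (t<16-3); WM=16
i=13 t=20 v=2: → [16,24); WM=19
i=14 t=21 v=1: → [16,24); WM=19
i=15 t=16 v=8: → [16,24); WM=20
i=16 t=18 v=4: → [16,24); WM=20
i=17 t=24 v=3: → [24,32); WM=23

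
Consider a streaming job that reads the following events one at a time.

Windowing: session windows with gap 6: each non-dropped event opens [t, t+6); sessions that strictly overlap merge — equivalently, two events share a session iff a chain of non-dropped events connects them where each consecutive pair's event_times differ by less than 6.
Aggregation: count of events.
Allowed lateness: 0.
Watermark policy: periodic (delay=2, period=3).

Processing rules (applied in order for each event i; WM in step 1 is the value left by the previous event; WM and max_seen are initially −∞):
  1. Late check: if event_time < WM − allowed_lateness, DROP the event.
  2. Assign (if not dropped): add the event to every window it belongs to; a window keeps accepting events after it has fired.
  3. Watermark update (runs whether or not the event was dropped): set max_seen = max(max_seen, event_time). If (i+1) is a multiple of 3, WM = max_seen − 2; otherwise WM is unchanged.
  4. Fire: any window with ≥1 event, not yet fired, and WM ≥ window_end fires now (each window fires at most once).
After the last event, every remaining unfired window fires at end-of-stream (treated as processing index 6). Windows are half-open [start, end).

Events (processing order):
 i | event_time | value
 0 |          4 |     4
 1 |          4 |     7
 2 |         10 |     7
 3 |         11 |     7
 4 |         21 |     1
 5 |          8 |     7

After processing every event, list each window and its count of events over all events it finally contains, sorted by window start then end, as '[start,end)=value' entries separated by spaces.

i=0 t=4 v=4: → [4,10); WM=−∞
i=1 t=4 v=7: → [4,10); WM=−∞
i=2 t=10 v=7: → [10,16); WM=8
i=3 t=11 v=7: → [10,17); WM=8
i=4 t=21 v=1: → [21,27); WM=8
i=5 t=8 v=7: → [4,17); WM=19

[4,17)=5 [21,27)=1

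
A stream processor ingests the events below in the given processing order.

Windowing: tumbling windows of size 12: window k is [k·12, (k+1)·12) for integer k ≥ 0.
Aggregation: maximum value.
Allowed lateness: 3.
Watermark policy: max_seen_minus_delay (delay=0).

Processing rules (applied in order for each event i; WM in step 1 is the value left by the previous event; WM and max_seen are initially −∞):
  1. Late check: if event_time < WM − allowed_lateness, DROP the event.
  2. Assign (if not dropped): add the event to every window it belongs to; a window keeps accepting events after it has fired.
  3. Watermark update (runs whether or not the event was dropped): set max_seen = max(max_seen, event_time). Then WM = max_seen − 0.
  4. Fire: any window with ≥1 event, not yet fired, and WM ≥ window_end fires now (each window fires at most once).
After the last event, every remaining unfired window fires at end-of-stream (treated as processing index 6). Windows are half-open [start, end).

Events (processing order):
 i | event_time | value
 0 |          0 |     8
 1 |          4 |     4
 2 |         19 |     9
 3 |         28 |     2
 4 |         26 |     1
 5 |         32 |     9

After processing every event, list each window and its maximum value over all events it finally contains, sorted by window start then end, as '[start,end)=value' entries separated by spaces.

[0,12)=8 [12,24)=9 [24,36)=9

i=0 t=0 v=8: → [0,12); WM=0
i=1 t=4 v=4: → [0,12); WM=4
i=2 t=19 v=9: → [12,24); WM=19; [0,12) fires=8
i=3 t=28 v=2: → [24,36); WM=28; [12,24) fires=9
i=4 t=26 v=1: → [24,36); WM=28
i=5 t=32 v=9: → [24,36); WM=32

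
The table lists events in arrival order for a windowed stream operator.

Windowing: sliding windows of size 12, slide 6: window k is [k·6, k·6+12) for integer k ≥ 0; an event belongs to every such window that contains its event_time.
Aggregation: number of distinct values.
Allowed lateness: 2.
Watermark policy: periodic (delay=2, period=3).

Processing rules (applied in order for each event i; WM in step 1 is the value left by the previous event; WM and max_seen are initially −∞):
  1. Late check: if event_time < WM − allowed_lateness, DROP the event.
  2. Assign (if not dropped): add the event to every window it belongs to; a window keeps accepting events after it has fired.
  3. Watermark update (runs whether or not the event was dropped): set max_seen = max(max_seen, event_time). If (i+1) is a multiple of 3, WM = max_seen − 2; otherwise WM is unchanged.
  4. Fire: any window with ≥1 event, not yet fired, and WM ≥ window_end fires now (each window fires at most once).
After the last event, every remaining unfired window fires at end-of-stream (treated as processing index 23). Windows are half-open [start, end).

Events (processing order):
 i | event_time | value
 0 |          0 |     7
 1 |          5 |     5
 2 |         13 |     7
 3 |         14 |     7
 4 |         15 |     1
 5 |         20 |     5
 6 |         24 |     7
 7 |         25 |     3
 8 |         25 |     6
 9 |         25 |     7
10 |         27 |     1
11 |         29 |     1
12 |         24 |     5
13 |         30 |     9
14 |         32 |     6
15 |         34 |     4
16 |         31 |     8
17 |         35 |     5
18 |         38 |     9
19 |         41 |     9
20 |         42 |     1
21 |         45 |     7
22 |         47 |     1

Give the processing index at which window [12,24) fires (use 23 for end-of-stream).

11

i=0 t=0 v=7: → [0,12); WM=−∞
i=1 t=5 v=5: → [0,12); WM=−∞
i=2 t=13 v=7: → [12,24),[6,18); WM=11
i=3 t=14 v=7: → [12,24),[6,18); WM=11
i=4 t=15 v=1: → [12,24),[6,18); WM=11
i=5 t=20 v=5: → [18,30),[12,24); WM=18; [0,12) fires=2 [6,18) fires=2
i=6 t=24 v=7: → [24,36),[18,30); WM=18
i=7 t=25 v=3: → [24,36),[18,30); WM=18
i=8 t=25 v=6: → [24,36),[18,30); WM=23
i=9 t=25 v=7: → [24,36),[18,30); WM=23
i=10 t=27 v=1: → [24,36),[18,30); WM=23
i=11 t=29 v=1: → [24,36),[18,30); WM=27; [12,24) fires=3
i=12 t=24 v=5: DROP (t<27-2); WM=27
i=13 t=30 v=9: → [30,42),[24,36); WM=27
i=14 t=32 v=6: → [30,42),[24,36); WM=30; [18,30) fires=5
i=15 t=34 v=4: → [30,42),[24,36); WM=30
i=16 t=31 v=8: → [30,42),[24,36); WM=30
i=17 t=35 v=5: → [30,42),[24,36); WM=33
i=18 t=38 v=9: → [36,48),[30,42); WM=33
i=19 t=41 v=9: → [36,48),[30,42); WM=33
i=20 t=42 v=1: → [42,54),[36,48); WM=40; [24,36) fires=8
i=21 t=45 v=7: → [42,54),[36,48); WM=40
i=22 t=47 v=1: → [42,54),[36,48); WM=40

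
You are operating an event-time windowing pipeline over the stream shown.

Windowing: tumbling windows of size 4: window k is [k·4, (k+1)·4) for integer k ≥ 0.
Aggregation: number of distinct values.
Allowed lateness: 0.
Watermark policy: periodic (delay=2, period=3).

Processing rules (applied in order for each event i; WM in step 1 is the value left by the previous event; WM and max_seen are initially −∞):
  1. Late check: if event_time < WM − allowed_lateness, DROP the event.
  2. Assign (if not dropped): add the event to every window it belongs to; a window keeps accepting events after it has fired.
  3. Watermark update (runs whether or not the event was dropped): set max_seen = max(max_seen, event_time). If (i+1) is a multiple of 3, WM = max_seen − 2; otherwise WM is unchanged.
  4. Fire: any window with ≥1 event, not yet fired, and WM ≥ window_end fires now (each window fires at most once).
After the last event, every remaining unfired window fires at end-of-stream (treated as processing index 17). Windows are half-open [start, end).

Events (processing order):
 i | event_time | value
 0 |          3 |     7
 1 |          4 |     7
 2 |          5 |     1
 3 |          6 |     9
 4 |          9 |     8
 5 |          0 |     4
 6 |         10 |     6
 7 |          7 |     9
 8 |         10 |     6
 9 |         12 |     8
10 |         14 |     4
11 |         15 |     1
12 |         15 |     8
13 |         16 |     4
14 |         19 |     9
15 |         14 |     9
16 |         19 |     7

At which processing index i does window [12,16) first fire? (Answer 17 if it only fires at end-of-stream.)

i=0 t=3 v=7: → [0,4); WM=−∞
i=1 t=4 v=7: → [4,8); WM=−∞
i=2 t=5 v=1: → [4,8); WM=3
i=3 t=6 v=9: → [4,8); WM=3
i=4 t=9 v=8: → [8,12); WM=3
i=5 t=0 v=4: DROP (t<3-0); WM=7; [0,4) fires=1
i=6 t=10 v=6: → [8,12); WM=7
i=7 t=7 v=9: → [4,8); WM=7
i=8 t=10 v=6: → [8,12); WM=8; [4,8) fires=3
i=9 t=12 v=8: → [12,16); WM=8
i=10 t=14 v=4: → [12,16); WM=8
i=11 t=15 v=1: → [12,16); WM=13; [8,12) fires=2
i=12 t=15 v=8: → [12,16); WM=13
i=13 t=16 v=4: → [16,20); WM=13
i=14 t=19 v=9: → [16,20); WM=17; [12,16) fires=3
i=15 t=14 v=9: DROP (t<17-0); WM=17
i=16 t=19 v=7: → [16,20); WM=17

14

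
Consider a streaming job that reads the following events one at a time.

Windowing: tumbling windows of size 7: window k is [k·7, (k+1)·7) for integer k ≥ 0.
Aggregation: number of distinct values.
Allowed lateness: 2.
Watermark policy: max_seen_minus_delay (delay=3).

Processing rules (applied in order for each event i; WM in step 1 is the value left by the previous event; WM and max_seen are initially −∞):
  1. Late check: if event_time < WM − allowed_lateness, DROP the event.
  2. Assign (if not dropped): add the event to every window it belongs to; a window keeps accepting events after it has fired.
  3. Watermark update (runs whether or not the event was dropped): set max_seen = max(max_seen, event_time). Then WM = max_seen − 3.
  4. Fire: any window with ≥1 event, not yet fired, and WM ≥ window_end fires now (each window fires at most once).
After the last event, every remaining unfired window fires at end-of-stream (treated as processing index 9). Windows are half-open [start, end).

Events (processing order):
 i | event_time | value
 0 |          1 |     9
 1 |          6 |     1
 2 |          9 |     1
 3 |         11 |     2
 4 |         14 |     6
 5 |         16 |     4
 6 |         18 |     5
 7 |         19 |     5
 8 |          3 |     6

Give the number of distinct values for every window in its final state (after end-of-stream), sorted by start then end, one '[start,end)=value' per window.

i=0 t=1 v=9: → [0,7); WM=-2
i=1 t=6 v=1: → [0,7); WM=3
i=2 t=9 v=1: → [7,14); WM=6
i=3 t=11 v=2: → [7,14); WM=8; [0,7) fires=2
i=4 t=14 v=6: → [14,21); WM=11
i=5 t=16 v=4: → [14,21); WM=13
i=6 t=18 v=5: → [14,21); WM=15; [7,14) fires=2
i=7 t=19 v=5: → [14,21); WM=16
i=8 t=3 v=6: DROP (t<16-2); WM=16

[0,7)=2 [7,14)=2 [14,21)=3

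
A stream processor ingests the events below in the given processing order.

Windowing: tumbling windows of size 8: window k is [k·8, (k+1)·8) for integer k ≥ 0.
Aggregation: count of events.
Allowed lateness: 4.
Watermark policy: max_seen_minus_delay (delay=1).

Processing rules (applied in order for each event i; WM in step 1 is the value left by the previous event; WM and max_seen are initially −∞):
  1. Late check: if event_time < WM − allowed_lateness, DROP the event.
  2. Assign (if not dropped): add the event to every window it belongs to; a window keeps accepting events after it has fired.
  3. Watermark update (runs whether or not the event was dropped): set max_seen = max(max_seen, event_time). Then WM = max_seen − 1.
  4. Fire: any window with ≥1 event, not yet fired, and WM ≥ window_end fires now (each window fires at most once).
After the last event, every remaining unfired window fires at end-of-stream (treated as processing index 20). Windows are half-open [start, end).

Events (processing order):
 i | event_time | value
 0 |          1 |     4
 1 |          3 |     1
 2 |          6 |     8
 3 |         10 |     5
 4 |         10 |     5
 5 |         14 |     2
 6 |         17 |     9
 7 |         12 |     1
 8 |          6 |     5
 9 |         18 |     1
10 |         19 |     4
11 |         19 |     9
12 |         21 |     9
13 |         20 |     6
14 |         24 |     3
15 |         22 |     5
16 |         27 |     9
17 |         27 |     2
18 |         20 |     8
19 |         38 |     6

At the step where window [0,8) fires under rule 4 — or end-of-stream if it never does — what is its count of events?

3

i=0 t=1 v=4: → [0,8); WM=0
i=1 t=3 v=1: → [0,8); WM=2
i=2 t=6 v=8: → [0,8); WM=5
i=3 t=10 v=5: → [8,16); WM=9; [0,8) fires=3
i=4 t=10 v=5: → [8,16); WM=9
i=5 t=14 v=2: → [8,16); WM=13
i=6 t=17 v=9: → [16,24); WM=16; [8,16) fires=3
i=7 t=12 v=1: → [8,16); WM=16
i=8 t=6 v=5: DROP (t<16-4); WM=16
i=9 t=18 v=1: → [16,24); WM=17
i=10 t=19 v=4: → [16,24); WM=18
i=11 t=19 v=9: → [16,24); WM=18
i=12 t=21 v=9: → [16,24); WM=20
i=13 t=20 v=6: → [16,24); WM=20
i=14 t=24 v=3: → [24,32); WM=23
i=15 t=22 v=5: → [16,24); WM=23
i=16 t=27 v=9: → [24,32); WM=26; [16,24) fires=7
i=17 t=27 v=2: → [24,32); WM=26
i=18 t=20 v=8: DROP (t<26-4); WM=26
i=19 t=38 v=6: → [32,40); WM=37; [24,32) fires=3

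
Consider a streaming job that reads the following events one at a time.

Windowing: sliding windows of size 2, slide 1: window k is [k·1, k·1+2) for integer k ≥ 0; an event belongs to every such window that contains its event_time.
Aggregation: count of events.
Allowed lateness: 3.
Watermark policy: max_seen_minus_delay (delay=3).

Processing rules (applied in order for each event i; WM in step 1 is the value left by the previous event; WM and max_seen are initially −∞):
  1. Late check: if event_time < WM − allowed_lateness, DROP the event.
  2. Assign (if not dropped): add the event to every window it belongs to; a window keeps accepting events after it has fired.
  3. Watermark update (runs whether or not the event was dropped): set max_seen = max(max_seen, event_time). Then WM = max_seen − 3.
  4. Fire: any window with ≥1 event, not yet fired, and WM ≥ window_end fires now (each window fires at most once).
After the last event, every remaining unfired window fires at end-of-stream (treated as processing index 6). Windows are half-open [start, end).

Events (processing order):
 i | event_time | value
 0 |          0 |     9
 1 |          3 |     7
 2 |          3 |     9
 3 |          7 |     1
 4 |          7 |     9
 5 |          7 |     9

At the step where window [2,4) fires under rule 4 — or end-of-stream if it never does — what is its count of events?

i=0 t=0 v=9: → [0,2); WM=-3
i=1 t=3 v=7: → [3,5),[2,4); WM=0
i=2 t=3 v=9: → [3,5),[2,4); WM=0
i=3 t=7 v=1: → [7,9),[6,8); WM=4; [0,2) fires=1 [2,4) fires=2
i=4 t=7 v=9: → [7,9),[6,8); WM=4
i=5 t=7 v=9: → [7,9),[6,8); WM=4

2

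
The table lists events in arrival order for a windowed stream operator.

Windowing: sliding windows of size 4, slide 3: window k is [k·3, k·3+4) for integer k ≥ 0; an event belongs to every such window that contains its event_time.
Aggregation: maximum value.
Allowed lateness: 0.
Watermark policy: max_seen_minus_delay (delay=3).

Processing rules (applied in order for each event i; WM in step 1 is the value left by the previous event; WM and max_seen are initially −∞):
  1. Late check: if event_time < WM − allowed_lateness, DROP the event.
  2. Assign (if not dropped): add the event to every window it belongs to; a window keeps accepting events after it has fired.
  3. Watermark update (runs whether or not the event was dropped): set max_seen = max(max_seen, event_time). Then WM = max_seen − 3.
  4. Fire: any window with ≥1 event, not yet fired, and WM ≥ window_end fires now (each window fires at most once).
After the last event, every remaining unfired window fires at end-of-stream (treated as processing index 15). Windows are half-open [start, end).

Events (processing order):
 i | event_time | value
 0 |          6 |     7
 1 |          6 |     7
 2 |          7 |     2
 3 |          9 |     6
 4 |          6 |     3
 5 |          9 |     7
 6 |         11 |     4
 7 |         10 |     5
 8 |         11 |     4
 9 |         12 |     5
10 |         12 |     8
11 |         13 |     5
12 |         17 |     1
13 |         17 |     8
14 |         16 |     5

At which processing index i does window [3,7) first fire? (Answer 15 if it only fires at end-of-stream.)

6

i=0 t=6 v=7: → [6,10),[3,7); WM=3
i=1 t=6 v=7: → [6,10),[3,7); WM=3
i=2 t=7 v=2: → [6,10); WM=4
i=3 t=9 v=6: → [9,13),[6,10); WM=6
i=4 t=6 v=3: → [6,10),[3,7); WM=6
i=5 t=9 v=7: → [9,13),[6,10); WM=6
i=6 t=11 v=4: → [9,13); WM=8; [3,7) fires=7
i=7 t=10 v=5: → [9,13); WM=8
i=8 t=11 v=4: → [9,13); WM=8
i=9 t=12 v=5: → [12,16),[9,13); WM=9
i=10 t=12 v=8: → [12,16),[9,13); WM=9
i=11 t=13 v=5: → [12,16); WM=10; [6,10) fires=7
i=12 t=17 v=1: → [15,19); WM=14; [9,13) fires=8
i=13 t=17 v=8: → [15,19); WM=14
i=14 t=16 v=5: → [15,19); WM=14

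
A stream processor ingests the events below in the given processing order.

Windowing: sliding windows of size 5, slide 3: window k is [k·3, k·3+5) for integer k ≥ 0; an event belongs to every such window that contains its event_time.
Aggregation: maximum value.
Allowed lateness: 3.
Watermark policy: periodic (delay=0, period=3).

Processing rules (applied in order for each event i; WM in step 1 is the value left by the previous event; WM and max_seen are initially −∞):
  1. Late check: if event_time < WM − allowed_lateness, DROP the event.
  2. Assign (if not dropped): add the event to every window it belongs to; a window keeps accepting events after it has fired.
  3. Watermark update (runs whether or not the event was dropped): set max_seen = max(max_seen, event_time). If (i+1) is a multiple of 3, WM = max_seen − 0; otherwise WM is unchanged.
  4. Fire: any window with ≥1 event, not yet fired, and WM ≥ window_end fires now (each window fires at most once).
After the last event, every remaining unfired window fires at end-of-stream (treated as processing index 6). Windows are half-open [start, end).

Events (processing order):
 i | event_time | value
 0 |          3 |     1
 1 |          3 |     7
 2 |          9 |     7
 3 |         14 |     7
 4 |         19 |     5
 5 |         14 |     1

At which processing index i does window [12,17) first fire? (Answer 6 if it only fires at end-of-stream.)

i=0 t=3 v=1: → [3,8),[0,5); WM=−∞
i=1 t=3 v=7: → [3,8),[0,5); WM=−∞
i=2 t=9 v=7: → [9,14),[6,11); WM=9; [0,5) fires=7 [3,8) fires=7
i=3 t=14 v=7: → [12,17); WM=9
i=4 t=19 v=5: → [18,23),[15,20); WM=9
i=5 t=14 v=1: → [12,17); WM=19; [6,11) fires=7 [9,14) fires=7 [12,17) fires=7

5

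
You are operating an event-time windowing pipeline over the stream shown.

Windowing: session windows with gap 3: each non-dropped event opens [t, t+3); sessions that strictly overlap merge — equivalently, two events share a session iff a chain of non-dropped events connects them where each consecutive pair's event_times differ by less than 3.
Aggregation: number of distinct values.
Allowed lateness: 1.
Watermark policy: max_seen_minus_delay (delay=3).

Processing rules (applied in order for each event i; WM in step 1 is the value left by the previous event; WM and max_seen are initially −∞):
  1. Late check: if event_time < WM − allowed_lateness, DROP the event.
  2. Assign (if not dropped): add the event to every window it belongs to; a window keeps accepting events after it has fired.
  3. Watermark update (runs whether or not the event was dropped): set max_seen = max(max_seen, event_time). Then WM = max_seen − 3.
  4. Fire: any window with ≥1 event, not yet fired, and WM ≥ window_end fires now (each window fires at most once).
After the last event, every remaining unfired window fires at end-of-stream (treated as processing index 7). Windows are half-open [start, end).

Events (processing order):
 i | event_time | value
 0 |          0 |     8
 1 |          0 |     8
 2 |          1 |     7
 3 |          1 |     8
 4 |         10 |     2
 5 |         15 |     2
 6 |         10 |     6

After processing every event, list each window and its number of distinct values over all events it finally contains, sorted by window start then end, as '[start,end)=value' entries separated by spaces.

i=0 t=0 v=8: → [0,3); WM=-3
i=1 t=0 v=8: → [0,3); WM=-3
i=2 t=1 v=7: → [0,4); WM=-2
i=3 t=1 v=8: → [0,4); WM=-2
i=4 t=10 v=2: → [10,13); WM=7
i=5 t=15 v=2: → [15,18); WM=12
i=6 t=10 v=6: DROP (t<12-1); WM=12

[0,4)=2 [10,13)=1 [15,18)=1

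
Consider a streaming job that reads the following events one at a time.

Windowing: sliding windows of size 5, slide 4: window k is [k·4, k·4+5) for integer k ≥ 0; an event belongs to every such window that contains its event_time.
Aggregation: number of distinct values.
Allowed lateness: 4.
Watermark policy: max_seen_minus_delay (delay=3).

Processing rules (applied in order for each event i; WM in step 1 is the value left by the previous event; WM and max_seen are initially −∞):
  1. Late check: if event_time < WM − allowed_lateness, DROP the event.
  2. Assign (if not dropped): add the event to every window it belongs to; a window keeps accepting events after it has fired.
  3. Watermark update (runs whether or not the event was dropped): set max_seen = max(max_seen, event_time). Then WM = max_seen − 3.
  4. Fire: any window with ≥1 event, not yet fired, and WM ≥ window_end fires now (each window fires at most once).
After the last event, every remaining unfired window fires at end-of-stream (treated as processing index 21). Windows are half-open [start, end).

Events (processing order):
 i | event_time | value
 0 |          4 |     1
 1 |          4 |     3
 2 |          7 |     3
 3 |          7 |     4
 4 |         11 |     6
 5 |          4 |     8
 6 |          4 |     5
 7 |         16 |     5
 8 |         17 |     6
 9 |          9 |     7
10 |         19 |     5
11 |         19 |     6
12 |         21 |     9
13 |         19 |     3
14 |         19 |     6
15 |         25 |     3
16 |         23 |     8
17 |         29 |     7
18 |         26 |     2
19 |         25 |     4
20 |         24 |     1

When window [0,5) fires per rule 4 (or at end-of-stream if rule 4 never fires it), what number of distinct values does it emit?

2

i=0 t=4 v=1: → [4,9),[0,5); WM=1
i=1 t=4 v=3: → [4,9),[0,5); WM=1
i=2 t=7 v=3: → [4,9); WM=4
i=3 t=7 v=4: → [4,9); WM=4
i=4 t=11 v=6: → [8,13); WM=8; [0,5) fires=2
i=5 t=4 v=8: → [4,9),[0,5); WM=8
i=6 t=4 v=5: → [4,9),[0,5); WM=8
i=7 t=16 v=5: → [16,21),[12,17); WM=13; [4,9) fires=5 [8,13) fires=1
i=8 t=17 v=6: → [16,21); WM=14
i=9 t=9 v=7: DROP (t<14-4); WM=14
i=10 t=19 v=5: → [16,21); WM=16
i=11 t=19 v=6: → [16,21); WM=16
i=12 t=21 v=9: → [20,25); WM=18; [12,17) fires=1
i=13 t=19 v=3: → [16,21); WM=18
i=14 t=19 v=6: → [16,21); WM=18
i=15 t=25 v=3: → [24,29); WM=22; [16,21) fires=3
i=16 t=23 v=8: → [20,25); WM=22
i=17 t=29 v=7: → [28,33); WM=26; [20,25) fires=2
i=18 t=26 v=2: → [24,29); WM=26
i=19 t=25 v=4: → [24,29); WM=26
i=20 t=24 v=1: → [24,29),[20,25); WM=26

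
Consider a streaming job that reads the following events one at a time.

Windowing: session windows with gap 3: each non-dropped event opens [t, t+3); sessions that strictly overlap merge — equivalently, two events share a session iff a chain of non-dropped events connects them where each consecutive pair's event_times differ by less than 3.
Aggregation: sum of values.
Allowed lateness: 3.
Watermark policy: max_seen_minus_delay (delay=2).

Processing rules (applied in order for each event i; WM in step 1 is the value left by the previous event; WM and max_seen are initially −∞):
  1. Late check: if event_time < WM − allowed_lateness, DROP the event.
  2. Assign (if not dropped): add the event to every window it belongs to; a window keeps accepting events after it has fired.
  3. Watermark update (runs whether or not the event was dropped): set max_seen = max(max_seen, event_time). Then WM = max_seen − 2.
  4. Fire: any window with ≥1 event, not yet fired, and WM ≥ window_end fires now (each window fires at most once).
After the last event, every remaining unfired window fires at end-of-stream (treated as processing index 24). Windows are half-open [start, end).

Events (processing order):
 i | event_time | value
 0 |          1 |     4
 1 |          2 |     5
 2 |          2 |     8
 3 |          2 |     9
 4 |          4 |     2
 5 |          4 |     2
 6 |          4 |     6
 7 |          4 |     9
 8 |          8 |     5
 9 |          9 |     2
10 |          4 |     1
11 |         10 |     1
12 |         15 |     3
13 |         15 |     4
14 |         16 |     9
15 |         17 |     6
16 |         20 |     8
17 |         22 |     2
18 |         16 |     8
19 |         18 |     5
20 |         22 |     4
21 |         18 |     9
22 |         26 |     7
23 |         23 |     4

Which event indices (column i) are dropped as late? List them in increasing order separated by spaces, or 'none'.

18

i=0 t=1 v=4: → [1,4); WM=-1
i=1 t=2 v=5: → [1,5); WM=0
i=2 t=2 v=8: → [1,5); WM=0
i=3 t=2 v=9: → [1,5); WM=0
i=4 t=4 v=2: → [1,7); WM=2
i=5 t=4 v=2: → [1,7); WM=2
i=6 t=4 v=6: → [1,7); WM=2
i=7 t=4 v=9: → [1,7); WM=2
i=8 t=8 v=5: → [8,11); WM=6
i=9 t=9 v=2: → [8,12); WM=7
i=10 t=4 v=1: → [1,7); WM=7
i=11 t=10 v=1: → [8,13); WM=8
i=12 t=15 v=3: → [15,18); WM=13
i=13 t=15 v=4: → [15,18); WM=13
i=14 t=16 v=9: → [15,19); WM=14
i=15 t=17 v=6: → [15,20); WM=15
i=16 t=20 v=8: → [20,23); WM=18
i=17 t=22 v=2: → [20,25); WM=20
i=18 t=16 v=8: DROP (t<20-3); WM=20
i=19 t=18 v=5: → [15,25); WM=20
i=20 t=22 v=4: → [15,25); WM=20
i=21 t=18 v=9: → [15,25); WM=20
i=22 t=26 v=7: → [26,29); WM=24
i=23 t=23 v=4: → [15,26); WM=24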